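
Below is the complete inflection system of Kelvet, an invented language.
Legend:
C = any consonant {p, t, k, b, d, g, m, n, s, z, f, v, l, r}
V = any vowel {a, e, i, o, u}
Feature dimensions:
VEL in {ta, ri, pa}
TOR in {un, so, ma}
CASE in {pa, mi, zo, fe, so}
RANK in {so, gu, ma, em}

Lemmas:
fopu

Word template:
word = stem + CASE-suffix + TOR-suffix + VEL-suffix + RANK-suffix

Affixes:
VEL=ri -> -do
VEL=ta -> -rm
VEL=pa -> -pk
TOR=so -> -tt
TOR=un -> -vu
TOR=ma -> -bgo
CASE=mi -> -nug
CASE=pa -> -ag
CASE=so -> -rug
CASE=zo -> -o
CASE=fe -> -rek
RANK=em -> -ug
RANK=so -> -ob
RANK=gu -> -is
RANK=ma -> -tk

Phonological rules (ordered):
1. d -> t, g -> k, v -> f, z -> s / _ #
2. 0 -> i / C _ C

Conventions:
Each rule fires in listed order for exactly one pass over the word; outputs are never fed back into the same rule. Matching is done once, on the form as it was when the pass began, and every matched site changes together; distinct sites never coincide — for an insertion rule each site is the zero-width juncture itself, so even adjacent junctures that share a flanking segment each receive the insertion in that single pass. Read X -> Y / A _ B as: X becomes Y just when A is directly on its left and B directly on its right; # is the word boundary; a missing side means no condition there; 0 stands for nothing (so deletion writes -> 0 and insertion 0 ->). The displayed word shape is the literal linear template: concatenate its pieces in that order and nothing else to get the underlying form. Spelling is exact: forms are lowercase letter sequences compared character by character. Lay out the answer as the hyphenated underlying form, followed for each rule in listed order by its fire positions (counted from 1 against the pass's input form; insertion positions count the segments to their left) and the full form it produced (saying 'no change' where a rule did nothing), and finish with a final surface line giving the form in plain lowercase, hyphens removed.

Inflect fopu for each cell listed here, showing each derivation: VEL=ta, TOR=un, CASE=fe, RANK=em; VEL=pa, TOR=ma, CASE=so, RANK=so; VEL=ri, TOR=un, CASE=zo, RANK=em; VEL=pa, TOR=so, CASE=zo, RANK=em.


cell VEL=ta, TOR=un, CASE=fe, RANK=em:
underlying: fopu-rek-vu-rm-ug
1. d -> t, g -> k, v -> f, z -> s / _ #: fires at position(s) 13: fopurekvurmuk
2. 0 -> i / C _ C: inserts after position(s) 7, 10: fopurekivurimuk
surface: fopurekivurimuk

cell VEL=pa, TOR=ma, CASE=so, RANK=so:
underlying: fopu-rug-bgo-pk-ob
1. d -> t, g -> k, v -> f, z -> s / _ #: no change
2. 0 -> i / C _ C: inserts after position(s) 7, 8, 11: fopurugibigopikob
surface: fopurugibigopikob

cell VEL=ri, TOR=un, CASE=zo, RANK=em:
underlying: fopu-o-vu-do-ug
1. d -> t, g -> k, v -> f, z -> s / _ #: fires at position(s) 11: fopuovudouk
2. 0 -> i / C _ C: no change
surface: fopuovudouk

cell VEL=pa, TOR=so, CASE=zo, RANK=em:
underlying: fopu-o-tt-pk-ug
1. d -> t, g -> k, v -> f, z -> s / _ #: fires at position(s) 11: fopuottpkuk
2. 0 -> i / C _ C: inserts after position(s) 6, 7, 8: fopuotitipikuk
surface: fopuotitipikuk


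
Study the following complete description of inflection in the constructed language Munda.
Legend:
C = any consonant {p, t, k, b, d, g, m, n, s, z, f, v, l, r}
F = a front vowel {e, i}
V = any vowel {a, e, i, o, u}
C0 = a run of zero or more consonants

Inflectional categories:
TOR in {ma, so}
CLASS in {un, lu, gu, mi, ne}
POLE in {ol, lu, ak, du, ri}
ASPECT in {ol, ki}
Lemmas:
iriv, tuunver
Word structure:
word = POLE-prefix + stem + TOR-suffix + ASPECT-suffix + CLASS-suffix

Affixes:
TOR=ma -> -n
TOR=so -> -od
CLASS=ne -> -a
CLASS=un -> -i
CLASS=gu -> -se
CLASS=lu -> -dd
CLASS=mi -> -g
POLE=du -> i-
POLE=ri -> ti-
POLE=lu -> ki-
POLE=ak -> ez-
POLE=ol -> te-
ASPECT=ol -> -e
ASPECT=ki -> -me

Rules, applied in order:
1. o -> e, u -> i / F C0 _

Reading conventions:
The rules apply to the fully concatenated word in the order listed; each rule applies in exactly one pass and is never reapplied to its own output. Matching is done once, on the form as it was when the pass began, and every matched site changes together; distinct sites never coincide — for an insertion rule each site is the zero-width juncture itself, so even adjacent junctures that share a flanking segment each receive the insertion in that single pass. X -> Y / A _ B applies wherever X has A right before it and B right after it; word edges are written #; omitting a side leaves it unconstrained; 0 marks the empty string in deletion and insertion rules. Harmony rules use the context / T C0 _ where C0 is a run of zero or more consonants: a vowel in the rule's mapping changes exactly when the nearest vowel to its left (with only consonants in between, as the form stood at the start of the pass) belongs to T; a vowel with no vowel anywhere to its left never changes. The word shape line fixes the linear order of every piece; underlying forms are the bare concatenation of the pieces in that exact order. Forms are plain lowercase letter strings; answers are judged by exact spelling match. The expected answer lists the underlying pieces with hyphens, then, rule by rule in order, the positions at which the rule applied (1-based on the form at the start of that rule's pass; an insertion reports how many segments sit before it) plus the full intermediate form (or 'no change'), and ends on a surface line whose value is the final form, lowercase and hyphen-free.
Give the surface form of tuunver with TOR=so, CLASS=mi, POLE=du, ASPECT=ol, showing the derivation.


underlying: i-tuunver-od-e-g
1. o -> e, u -> i / F C0 _: fires at position(s) 3, 9: itiunveredeg
surface: itiunveredeg


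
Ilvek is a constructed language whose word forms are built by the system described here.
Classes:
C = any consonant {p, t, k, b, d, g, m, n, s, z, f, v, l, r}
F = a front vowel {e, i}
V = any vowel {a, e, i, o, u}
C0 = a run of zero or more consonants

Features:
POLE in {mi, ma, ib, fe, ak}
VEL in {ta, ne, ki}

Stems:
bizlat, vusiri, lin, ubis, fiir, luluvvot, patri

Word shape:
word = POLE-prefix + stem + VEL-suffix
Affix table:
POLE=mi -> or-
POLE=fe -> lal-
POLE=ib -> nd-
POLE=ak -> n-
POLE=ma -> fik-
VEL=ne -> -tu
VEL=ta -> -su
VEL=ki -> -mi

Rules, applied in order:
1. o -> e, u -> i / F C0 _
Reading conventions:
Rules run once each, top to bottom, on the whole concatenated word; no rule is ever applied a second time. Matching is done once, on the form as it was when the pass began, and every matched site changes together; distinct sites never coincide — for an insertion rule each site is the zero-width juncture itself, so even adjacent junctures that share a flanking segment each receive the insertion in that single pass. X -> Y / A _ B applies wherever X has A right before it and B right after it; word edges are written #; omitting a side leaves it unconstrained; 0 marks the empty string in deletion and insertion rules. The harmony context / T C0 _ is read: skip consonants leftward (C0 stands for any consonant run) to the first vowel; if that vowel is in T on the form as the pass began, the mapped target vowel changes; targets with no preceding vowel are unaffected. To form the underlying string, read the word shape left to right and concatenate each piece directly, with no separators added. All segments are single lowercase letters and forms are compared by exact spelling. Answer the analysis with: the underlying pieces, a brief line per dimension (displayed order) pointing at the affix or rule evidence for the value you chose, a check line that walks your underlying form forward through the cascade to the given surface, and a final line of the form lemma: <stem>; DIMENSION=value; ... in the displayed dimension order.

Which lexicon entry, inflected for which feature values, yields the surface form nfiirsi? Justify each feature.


underlying: n-fiir-su
POLE=ak - signalled by the affix n-
VEL=ta - signalled by the affix -su
check: nfiirsu -> nfiirsi
lemma: fiir; POLE=ak; VEL=ta


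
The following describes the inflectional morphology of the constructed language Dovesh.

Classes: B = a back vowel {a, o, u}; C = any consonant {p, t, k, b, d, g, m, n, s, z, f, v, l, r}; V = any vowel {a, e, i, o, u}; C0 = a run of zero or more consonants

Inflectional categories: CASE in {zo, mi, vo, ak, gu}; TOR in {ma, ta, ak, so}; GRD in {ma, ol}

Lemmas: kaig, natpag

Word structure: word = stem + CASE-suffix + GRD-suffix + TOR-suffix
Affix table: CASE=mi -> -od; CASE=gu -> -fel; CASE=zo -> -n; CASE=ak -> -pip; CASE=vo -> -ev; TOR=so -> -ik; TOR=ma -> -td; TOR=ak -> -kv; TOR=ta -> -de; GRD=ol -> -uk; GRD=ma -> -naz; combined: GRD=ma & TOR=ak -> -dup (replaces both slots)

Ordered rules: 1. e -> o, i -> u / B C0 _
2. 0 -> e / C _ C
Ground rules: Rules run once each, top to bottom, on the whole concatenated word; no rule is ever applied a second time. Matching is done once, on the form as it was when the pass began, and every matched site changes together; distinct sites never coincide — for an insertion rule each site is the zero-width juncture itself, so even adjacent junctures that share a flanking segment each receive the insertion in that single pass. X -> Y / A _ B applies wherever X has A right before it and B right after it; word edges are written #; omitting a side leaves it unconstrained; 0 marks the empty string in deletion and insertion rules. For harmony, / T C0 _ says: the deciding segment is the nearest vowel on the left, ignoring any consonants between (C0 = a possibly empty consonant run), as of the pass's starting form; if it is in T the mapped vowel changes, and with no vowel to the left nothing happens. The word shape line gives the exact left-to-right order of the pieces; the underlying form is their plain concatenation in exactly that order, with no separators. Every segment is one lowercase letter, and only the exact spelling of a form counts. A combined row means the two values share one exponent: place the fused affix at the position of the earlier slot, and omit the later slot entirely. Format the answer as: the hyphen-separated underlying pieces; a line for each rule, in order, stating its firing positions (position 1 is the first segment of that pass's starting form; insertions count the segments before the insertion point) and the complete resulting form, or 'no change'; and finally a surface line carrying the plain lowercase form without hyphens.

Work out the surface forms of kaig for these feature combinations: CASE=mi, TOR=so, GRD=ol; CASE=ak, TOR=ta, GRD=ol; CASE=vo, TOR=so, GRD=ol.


cell CASE=mi, TOR=so, GRD=ol:
underlying: kaig-od-uk-ik
1. e -> o, i -> u / B C0 _: fires at position(s) 3, 9: kaugodukuk
2. 0 -> e / C _ C: no change
surface: kaugodukuk

cell CASE=ak, TOR=ta, GRD=ol:
underlying: kaig-pip-uk-de
1. e -> o, i -> u / B C0 _: fires at position(s) 3, 11: kaugpipukdo
2. 0 -> e / C _ C: inserts after position(s) 4, 9: kaugepipukedo
surface: kaugepipukedo

cell CASE=vo, TOR=so, GRD=ol:
underlying: kaig-ev-uk-ik
1. e -> o, i -> u / B C0 _: fires at position(s) 3, 9: kaugevukuk
2. 0 -> e / C _ C: no change
surface: kaugevukuk


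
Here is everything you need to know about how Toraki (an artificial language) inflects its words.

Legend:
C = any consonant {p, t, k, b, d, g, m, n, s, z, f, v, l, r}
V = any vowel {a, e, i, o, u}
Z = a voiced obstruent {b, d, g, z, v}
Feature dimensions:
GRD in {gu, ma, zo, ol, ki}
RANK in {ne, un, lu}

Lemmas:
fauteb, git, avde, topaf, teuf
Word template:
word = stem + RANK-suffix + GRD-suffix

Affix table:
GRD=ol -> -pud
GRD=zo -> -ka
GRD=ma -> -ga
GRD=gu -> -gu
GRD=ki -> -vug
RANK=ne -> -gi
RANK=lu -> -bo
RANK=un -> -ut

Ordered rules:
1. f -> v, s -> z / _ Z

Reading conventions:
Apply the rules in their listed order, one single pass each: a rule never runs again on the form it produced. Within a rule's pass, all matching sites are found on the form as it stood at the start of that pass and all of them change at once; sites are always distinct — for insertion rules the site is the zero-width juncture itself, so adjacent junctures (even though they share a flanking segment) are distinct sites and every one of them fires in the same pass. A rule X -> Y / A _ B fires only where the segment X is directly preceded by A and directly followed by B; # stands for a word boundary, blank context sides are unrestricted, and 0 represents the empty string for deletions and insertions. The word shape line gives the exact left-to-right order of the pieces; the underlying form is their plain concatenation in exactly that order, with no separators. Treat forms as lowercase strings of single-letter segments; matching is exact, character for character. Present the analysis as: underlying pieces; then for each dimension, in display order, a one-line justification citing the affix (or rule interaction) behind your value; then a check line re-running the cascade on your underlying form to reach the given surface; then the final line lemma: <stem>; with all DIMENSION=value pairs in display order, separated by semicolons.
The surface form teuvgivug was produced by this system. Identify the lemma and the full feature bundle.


underlying: teuf-gi-vug
GRD=ki - signalled by the affix -vug
RANK=ne - signalled by the affix -gi
check: teufgivug -> teuvgivug
lemma: teuf; GRD=ki; RANK=ne


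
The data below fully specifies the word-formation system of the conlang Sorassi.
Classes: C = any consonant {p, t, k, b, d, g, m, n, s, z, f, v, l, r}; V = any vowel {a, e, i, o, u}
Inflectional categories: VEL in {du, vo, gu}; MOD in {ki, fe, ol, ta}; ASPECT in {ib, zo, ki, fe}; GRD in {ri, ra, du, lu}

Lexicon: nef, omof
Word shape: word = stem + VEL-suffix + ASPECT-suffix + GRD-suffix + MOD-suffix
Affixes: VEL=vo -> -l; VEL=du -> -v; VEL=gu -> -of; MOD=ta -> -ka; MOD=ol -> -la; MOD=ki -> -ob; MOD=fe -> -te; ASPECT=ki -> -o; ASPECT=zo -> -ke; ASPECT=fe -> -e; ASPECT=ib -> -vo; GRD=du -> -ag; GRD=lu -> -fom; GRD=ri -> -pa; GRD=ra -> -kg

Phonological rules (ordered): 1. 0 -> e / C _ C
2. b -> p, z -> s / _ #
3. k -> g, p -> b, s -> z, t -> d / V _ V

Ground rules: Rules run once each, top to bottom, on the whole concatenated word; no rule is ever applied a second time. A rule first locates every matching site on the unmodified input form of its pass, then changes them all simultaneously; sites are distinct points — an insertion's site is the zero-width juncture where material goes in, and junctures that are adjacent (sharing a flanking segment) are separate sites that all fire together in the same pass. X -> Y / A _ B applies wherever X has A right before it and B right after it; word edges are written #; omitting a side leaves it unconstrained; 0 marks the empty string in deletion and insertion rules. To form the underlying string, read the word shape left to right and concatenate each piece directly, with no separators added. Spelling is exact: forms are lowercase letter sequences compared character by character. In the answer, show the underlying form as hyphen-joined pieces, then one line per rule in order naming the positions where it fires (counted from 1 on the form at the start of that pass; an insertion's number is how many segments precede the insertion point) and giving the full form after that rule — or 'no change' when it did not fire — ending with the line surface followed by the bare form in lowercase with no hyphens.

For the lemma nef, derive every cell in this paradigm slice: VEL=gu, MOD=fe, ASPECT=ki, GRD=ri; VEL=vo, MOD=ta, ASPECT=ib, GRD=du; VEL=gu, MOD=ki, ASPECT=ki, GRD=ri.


cell VEL=gu, MOD=fe, ASPECT=ki, GRD=ri:
underlying: nef-of-o-pa-te
1. 0 -> e / C _ C: no change
2. b -> p, z -> s / _ #: no change
3. k -> g, p -> b, s -> z, t -> d / V _ V: fires at position(s) 7, 9: nefofobade
surface: nefofobade

cell VEL=vo, MOD=ta, ASPECT=ib, GRD=du:
underlying: nef-l-vo-ag-ka
1. 0 -> e / C _ C: inserts after position(s) 3, 4, 8: nefelevoageka
2. b -> p, z -> s / _ #: no change
3. k -> g, p -> b, s -> z, t -> d / V _ V: fires at position(s) 12: nefelevoagega
surface: nefelevoagega

cell VEL=gu, MOD=ki, ASPECT=ki, GRD=ri:
underlying: nef-of-o-pa-ob
1. 0 -> e / C _ C: no change
2. b -> p, z -> s / _ #: fires at position(s) 10: nefofopaop
3. k -> g, p -> b, s -> z, t -> d / V _ V: fires at position(s) 7: nefofobaop
surface: nefofobaop


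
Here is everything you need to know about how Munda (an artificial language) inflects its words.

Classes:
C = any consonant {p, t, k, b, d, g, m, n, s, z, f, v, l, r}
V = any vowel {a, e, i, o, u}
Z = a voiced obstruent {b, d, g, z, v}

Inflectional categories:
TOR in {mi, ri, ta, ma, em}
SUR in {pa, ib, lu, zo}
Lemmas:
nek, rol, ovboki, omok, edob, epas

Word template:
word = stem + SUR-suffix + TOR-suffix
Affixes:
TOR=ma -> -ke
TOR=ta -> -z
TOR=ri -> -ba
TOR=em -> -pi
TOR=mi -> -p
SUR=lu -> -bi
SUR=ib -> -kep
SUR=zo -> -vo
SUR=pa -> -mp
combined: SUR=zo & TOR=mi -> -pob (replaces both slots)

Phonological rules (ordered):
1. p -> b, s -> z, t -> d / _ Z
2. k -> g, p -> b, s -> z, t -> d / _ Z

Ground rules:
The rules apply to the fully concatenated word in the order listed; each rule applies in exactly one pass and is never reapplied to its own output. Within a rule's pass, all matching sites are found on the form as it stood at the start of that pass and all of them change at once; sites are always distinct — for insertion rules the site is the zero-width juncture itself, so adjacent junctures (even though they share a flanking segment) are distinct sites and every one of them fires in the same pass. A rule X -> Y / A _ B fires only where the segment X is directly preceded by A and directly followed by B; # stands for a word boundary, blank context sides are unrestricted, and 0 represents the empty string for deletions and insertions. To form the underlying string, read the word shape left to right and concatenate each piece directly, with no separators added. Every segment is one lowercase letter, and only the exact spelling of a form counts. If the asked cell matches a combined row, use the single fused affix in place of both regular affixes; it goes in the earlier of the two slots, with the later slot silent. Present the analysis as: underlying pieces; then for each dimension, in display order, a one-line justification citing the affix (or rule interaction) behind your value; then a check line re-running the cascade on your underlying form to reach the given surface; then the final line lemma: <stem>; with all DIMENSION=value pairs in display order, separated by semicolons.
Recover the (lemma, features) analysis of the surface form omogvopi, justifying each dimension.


underlying: omok-vo-pi
TOR=em - signalled by the affix -pi
SUR=zo - signalled by the affix -vo
check: omokvopi -> omokvopi -> omogvopi
lemma: omok; TOR=em; SUR=zo


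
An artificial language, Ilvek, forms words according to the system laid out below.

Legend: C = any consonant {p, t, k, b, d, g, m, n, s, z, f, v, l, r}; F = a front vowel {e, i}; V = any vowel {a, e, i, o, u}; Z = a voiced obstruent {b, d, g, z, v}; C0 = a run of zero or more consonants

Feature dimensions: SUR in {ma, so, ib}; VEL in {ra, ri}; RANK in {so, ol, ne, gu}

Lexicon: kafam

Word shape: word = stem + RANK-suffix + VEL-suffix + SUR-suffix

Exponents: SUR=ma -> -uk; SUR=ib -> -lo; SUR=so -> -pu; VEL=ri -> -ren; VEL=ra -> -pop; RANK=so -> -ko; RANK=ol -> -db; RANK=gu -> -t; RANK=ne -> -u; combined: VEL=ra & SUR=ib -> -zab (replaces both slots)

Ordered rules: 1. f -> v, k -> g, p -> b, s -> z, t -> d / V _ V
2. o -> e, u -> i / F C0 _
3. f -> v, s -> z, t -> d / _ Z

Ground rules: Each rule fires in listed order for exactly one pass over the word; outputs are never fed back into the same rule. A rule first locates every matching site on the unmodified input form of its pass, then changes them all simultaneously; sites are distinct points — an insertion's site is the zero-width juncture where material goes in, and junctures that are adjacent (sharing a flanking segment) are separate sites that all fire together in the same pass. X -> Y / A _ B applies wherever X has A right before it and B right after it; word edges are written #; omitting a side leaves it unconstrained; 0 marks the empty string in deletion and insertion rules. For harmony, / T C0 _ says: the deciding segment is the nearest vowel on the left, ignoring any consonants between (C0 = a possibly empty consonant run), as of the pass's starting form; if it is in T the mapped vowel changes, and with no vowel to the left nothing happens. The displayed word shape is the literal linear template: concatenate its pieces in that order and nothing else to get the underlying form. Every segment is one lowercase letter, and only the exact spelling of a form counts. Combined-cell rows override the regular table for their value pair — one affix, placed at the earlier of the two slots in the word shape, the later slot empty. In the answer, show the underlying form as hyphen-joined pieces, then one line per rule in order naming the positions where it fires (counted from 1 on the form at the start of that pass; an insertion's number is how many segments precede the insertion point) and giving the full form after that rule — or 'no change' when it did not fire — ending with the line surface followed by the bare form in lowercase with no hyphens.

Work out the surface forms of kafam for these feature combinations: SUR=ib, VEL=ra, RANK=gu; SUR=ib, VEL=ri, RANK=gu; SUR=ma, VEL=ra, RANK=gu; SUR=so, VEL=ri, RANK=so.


cell SUR=ib, VEL=ra, RANK=gu:
underlying: kafam-t-zab
1. f -> v, k -> g, p -> b, s -> z, t -> d / V _ V: fires at position(s) 3: kavamtzab
2. o -> e, u -> i / F C0 _: no change
3. f -> v, s -> z, t -> d / _ Z: fires at position(s) 6: kavamdzab
surface: kavamdzab

cell SUR=ib, VEL=ri, RANK=gu:
underlying: kafam-t-ren-lo
1. f -> v, k -> g, p -> b, s -> z, t -> d / V _ V: fires at position(s) 3: kavamtrenlo
2. o -> e, u -> i / F C0 _: fires at position(s) 11: kavamtrenle
3. f -> v, s -> z, t -> d / _ Z: no change
surface: kavamtrenle

cell SUR=ma, VEL=ra, RANK=gu:
underlying: kafam-t-pop-uk
1. f -> v, k -> g, p -> b, s -> z, t -> d / V _ V: fires at position(s) 3, 9: kavamtpobuk
2. o -> e, u -> i / F C0 _: no change
3. f -> v, s -> z, t -> d / _ Z: no change
surface: kavamtpobuk

cell SUR=so, VEL=ri, RANK=so:
underlying: kafam-ko-ren-pu
1. f -> v, k -> g, p -> b, s -> z, t -> d / V _ V: fires at position(s) 3: kavamkorenpu
2. o -> e, u -> i / F C0 _: fires at position(s) 12: kavamkorenpi
3. f -> v, s -> z, t -> d / _ Z: no change
surface: kavamkorenpi


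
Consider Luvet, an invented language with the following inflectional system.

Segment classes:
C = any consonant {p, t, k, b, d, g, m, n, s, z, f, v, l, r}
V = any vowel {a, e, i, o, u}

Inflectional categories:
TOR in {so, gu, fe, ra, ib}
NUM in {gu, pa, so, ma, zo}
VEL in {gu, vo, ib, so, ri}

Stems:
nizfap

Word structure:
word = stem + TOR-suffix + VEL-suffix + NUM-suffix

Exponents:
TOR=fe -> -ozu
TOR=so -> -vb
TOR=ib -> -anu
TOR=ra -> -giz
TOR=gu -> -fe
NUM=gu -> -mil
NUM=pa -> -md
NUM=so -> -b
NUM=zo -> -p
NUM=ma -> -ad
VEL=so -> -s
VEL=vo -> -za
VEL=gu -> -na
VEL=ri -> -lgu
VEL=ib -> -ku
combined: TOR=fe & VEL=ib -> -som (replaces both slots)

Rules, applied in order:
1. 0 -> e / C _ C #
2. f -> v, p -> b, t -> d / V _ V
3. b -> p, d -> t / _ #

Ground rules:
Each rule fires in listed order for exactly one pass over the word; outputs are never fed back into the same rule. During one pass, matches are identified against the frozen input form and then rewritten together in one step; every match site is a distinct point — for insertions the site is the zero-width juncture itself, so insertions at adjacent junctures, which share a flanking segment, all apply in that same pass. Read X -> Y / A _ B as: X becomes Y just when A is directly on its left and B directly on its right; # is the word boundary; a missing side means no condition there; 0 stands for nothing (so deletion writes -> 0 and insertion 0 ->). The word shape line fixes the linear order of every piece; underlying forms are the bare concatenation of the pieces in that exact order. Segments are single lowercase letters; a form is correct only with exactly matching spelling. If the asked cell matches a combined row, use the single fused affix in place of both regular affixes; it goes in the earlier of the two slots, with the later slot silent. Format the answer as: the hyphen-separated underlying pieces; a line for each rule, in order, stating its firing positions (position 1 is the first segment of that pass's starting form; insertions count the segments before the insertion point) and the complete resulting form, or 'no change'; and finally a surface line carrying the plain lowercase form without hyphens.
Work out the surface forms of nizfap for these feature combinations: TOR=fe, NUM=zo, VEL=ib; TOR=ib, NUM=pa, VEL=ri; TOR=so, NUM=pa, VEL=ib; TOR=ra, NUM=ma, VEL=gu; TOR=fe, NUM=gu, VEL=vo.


cell TOR=fe, NUM=zo, VEL=ib:
underlying: nizfap-som-p
1. 0 -> e / C _ C #: inserts after position(s) 9: nizfapsomep
2. f -> v, p -> b, t -> d / V _ V: no change
3. b -> p, d -> t / _ #: no change
surface: nizfapsomep

cell TOR=ib, NUM=pa, VEL=ri:
underlying: nizfap-anu-lgu-md
1. 0 -> e / C _ C #: inserts after position(s) 13: nizfapanulgumed
2. f -> v, p -> b, t -> d / V _ V: fires at position(s) 6: nizfabanulgumed
3. b -> p, d -> t / _ #: fires at position(s) 15: nizfabanulgumet
surface: nizfabanulgumet

cell TOR=so, NUM=pa, VEL=ib:
underlying: nizfap-vb-ku-md
1. 0 -> e / C _ C #: inserts after position(s) 11: nizfapvbkumed
2. f -> v, p -> b, t -> d / V _ V: no change
3. b -> p, d -> t / _ #: fires at position(s) 13: nizfapvbkumet
surface: nizfapvbkumet

cell TOR=ra, NUM=ma, VEL=gu:
underlying: nizfap-giz-na-ad
1. 0 -> e / C _ C #: no change
2. f -> v, p -> b, t -> d / V _ V: no change
3. b -> p, d -> t / _ #: fires at position(s) 13: nizfapgiznaat
surface: nizfapgiznaat

cell TOR=fe, NUM=gu, VEL=vo:
underlying: nizfap-ozu-za-mil
1. 0 -> e / C _ C #: no change
2. f -> v, p -> b, t -> d / V _ V: fires at position(s) 6: nizfabozuzamil
3. b -> p, d -> t / _ #: no change
surface: nizfabozuzamil


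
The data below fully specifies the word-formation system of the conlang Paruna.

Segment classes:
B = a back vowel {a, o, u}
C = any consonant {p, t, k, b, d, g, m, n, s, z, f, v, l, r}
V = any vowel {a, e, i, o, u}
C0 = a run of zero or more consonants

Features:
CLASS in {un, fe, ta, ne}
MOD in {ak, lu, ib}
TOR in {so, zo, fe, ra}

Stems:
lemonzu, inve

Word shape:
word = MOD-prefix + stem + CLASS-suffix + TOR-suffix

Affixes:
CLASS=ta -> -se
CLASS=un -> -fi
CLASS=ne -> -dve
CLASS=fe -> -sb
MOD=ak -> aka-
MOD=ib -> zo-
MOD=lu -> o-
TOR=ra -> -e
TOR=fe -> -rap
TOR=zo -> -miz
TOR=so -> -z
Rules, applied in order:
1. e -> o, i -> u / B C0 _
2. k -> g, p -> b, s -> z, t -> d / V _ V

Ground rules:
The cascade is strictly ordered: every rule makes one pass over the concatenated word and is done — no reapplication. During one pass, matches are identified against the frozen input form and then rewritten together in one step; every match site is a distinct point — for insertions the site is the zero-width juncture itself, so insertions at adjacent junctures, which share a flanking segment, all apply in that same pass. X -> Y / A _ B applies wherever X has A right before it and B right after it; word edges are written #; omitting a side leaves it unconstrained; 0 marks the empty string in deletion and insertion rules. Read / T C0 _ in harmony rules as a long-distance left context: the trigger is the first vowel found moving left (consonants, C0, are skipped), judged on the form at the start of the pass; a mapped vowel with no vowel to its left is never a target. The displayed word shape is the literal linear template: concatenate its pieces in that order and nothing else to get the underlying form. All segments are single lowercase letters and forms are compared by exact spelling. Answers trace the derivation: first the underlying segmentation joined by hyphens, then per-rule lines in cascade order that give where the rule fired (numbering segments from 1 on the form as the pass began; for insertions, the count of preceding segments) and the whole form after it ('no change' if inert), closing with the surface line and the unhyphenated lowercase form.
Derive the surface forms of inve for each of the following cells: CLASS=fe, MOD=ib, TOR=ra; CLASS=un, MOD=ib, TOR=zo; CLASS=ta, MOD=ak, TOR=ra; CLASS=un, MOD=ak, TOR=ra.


cell CLASS=fe, MOD=ib, TOR=ra:
underlying: zo-inve-sb-e
1. e -> o, i -> u / B C0 _: fires at position(s) 3: zounvesbe
2. k -> g, p -> b, s -> z, t -> d / V _ V: no change
surface: zounvesbe

cell CLASS=un, MOD=ib, TOR=zo:
underlying: zo-inve-fi-miz
1. e -> o, i -> u / B C0 _: fires at position(s) 3: zounvefimiz
2. k -> g, p -> b, s -> z, t -> d / V _ V: no change
surface: zounvefimiz

cell CLASS=ta, MOD=ak, TOR=ra:
underlying: aka-inve-se-e
1. e -> o, i -> u / B C0 _: fires at position(s) 4: akaunvesee
2. k -> g, p -> b, s -> z, t -> d / V _ V: fires at position(s) 2, 8: agaunvezee
surface: agaunvezee

cell CLASS=un, MOD=ak, TOR=ra:
underlying: aka-inve-fi-e
1. e -> o, i -> u / B C0 _: fires at position(s) 4: akaunvefie
2. k -> g, p -> b, s -> z, t -> d / V _ V: fires at position(s) 2: agaunvefie
surface: agaunvefie


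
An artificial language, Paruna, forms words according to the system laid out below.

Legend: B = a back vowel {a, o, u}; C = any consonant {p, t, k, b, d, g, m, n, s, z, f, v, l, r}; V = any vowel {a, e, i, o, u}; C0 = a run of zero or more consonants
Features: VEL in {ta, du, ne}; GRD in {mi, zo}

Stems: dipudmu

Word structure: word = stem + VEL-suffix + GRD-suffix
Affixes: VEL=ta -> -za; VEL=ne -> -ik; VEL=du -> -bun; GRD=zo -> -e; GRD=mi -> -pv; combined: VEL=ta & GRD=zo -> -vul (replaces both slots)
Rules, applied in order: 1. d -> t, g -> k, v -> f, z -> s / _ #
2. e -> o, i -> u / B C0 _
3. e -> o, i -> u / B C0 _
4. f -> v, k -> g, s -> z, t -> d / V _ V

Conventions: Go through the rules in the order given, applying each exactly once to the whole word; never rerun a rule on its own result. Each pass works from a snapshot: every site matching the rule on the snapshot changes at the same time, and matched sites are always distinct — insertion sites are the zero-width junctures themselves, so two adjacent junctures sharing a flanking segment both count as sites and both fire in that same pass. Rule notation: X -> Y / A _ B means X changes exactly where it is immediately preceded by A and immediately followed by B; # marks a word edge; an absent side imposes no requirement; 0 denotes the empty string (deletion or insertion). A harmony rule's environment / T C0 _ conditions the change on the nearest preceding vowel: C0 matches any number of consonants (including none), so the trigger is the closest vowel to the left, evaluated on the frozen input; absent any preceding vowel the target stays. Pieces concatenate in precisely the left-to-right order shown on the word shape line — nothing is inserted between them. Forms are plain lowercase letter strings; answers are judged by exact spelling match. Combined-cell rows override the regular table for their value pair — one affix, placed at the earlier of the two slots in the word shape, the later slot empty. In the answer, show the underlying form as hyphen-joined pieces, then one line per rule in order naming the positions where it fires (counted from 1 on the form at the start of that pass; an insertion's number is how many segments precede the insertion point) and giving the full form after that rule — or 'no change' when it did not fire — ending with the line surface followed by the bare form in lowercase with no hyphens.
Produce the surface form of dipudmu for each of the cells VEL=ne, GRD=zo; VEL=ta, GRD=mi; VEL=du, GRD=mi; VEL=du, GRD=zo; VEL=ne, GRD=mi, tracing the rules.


cell VEL=ne, GRD=zo:
underlying: dipudmu-ik-e
1. d -> t, g -> k, v -> f, z -> s / _ #: no change
2. e -> o, i -> u / B C0 _: fires at position(s) 8: dipudmuuke
3. e -> o, i -> u / B C0 _: fires at position(s) 10: dipudmuuko
4. f -> v, k -> g, s -> z, t -> d / V _ V: fires at position(s) 9: dipudmuugo
surface: dipudmuugo

cell VEL=ta, GRD=mi:
underlying: dipudmu-za-pv
1. d -> t, g -> k, v -> f, z -> s / _ #: fires at position(s) 11: dipudmuzapf
2. e -> o, i -> u / B C0 _: no change
3. e -> o, i -> u / B C0 _: no change
4. f -> v, k -> g, s -> z, t -> d / V _ V: no change
surface: dipudmuzapf

cell VEL=du, GRD=mi:
underlying: dipudmu-bun-pv
1. d -> t, g -> k, v -> f, z -> s / _ #: fires at position(s) 12: dipudmubunpf
2. e -> o, i -> u / B C0 _: no change
3. e -> o, i -> u / B C0 _: no change
4. f -> v, k -> g, s -> z, t -> d / V _ V: no change
surface: dipudmubunpf

cell VEL=du, GRD=zo:
underlying: dipudmu-bun-e
1. d -> t, g -> k, v -> f, z -> s / _ #: no change
2. e -> o, i -> u / B C0 _: fires at position(s) 11: dipudmubuno
3. e -> o, i -> u / B C0 _: no change
4. f -> v, k -> g, s -> z, t -> d / V _ V: no change
surface: dipudmubuno

cell VEL=ne, GRD=mi:
underlying: dipudmu-ik-pv
1. d -> t, g -> k, v -> f, z -> s / _ #: fires at position(s) 11: dipudmuikpf
2. e -> o, i -> u / B C0 _: fires at position(s) 8: dipudmuukpf
3. e -> o, i -> u / B C0 _: no change
4. f -> v, k -> g, s -> z, t -> d / V _ V: no change
surface: dipudmuukpf


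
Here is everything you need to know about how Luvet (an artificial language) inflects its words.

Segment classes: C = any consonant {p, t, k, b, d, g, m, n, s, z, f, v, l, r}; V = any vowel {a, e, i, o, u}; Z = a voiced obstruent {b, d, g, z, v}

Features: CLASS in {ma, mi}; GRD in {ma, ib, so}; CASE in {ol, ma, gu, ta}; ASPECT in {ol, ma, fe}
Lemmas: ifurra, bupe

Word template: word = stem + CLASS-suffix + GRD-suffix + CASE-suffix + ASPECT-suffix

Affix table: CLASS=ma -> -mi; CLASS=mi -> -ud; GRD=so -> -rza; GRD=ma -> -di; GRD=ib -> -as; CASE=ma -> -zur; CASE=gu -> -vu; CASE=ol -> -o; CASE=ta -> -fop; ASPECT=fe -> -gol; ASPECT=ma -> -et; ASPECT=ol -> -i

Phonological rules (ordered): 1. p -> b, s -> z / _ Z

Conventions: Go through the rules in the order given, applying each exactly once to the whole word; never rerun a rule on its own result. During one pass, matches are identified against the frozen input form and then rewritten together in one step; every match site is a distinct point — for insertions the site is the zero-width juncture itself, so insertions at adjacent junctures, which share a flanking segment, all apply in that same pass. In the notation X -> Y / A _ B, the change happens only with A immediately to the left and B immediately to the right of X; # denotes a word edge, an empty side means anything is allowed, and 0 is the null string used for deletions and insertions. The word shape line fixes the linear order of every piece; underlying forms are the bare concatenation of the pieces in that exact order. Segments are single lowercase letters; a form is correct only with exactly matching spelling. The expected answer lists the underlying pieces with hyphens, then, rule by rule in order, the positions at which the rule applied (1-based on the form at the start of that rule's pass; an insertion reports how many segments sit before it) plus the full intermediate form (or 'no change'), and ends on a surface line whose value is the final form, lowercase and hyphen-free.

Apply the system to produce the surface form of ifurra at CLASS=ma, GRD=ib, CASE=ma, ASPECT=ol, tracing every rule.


underlying: ifurra-mi-as-zur-i
1. p -> b, s -> z / _ Z: fires at position(s) 10: ifurramiazzuri
surface: ifurramiazzuri


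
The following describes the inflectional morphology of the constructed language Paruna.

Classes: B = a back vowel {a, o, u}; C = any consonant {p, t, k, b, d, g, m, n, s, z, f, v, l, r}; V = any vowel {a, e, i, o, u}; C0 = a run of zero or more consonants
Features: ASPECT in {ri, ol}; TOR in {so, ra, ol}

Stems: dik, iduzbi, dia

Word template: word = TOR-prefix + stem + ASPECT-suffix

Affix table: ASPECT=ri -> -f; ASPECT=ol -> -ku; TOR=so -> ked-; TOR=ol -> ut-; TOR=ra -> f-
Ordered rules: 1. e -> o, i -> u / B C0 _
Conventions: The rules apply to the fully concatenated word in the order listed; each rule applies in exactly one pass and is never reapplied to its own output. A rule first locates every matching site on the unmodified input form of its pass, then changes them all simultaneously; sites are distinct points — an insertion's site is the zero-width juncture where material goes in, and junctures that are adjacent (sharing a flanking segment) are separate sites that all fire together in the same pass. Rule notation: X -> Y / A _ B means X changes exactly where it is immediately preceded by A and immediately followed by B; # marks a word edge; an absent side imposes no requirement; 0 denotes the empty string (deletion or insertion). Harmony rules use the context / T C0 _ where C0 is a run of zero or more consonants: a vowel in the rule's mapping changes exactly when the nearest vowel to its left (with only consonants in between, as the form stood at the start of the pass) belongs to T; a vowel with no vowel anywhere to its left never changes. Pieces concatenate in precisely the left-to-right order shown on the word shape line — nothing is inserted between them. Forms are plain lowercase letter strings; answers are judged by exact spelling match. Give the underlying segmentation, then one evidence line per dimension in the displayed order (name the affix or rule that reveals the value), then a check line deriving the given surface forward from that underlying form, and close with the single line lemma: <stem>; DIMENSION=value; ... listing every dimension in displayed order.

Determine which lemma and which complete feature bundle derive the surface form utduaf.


underlying: ut-dia-f
ASPECT=ri - signalled by the affix -f
TOR=ol - signalled by the affix ut-
check: utdiaf -> utduaf
lemma: dia; ASPECT=ri; TOR=ol


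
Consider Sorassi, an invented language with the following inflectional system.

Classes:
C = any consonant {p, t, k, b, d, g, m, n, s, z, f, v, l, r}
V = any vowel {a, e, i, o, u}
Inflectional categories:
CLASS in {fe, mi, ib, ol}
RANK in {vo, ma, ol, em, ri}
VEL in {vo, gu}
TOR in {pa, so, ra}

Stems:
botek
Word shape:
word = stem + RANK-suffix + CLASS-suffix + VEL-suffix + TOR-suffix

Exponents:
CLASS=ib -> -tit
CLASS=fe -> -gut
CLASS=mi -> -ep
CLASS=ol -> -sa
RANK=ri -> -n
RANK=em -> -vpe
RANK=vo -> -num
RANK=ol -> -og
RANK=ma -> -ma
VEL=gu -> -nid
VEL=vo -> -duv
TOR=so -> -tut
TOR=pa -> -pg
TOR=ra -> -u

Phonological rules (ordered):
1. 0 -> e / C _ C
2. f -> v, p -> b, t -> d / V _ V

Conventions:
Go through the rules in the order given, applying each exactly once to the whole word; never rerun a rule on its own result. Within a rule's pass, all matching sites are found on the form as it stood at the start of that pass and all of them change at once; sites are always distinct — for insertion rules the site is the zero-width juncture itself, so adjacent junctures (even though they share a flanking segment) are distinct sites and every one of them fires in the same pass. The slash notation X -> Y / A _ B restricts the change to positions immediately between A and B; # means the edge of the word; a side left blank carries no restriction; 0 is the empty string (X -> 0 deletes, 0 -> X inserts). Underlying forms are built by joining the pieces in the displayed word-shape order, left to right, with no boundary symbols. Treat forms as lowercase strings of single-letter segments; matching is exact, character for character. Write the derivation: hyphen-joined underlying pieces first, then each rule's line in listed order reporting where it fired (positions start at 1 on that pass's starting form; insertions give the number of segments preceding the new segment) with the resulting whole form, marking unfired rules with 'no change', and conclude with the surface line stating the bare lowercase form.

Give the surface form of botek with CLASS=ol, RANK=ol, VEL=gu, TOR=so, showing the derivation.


underlying: botek-og-sa-nid-tut
1. 0 -> e / C _ C: inserts after position(s) 7, 12: botekogesanidetut
2. f -> v, p -> b, t -> d / V _ V: fires at position(s) 3, 15: bodekogesanidedut
surface: bodekogesanidedut


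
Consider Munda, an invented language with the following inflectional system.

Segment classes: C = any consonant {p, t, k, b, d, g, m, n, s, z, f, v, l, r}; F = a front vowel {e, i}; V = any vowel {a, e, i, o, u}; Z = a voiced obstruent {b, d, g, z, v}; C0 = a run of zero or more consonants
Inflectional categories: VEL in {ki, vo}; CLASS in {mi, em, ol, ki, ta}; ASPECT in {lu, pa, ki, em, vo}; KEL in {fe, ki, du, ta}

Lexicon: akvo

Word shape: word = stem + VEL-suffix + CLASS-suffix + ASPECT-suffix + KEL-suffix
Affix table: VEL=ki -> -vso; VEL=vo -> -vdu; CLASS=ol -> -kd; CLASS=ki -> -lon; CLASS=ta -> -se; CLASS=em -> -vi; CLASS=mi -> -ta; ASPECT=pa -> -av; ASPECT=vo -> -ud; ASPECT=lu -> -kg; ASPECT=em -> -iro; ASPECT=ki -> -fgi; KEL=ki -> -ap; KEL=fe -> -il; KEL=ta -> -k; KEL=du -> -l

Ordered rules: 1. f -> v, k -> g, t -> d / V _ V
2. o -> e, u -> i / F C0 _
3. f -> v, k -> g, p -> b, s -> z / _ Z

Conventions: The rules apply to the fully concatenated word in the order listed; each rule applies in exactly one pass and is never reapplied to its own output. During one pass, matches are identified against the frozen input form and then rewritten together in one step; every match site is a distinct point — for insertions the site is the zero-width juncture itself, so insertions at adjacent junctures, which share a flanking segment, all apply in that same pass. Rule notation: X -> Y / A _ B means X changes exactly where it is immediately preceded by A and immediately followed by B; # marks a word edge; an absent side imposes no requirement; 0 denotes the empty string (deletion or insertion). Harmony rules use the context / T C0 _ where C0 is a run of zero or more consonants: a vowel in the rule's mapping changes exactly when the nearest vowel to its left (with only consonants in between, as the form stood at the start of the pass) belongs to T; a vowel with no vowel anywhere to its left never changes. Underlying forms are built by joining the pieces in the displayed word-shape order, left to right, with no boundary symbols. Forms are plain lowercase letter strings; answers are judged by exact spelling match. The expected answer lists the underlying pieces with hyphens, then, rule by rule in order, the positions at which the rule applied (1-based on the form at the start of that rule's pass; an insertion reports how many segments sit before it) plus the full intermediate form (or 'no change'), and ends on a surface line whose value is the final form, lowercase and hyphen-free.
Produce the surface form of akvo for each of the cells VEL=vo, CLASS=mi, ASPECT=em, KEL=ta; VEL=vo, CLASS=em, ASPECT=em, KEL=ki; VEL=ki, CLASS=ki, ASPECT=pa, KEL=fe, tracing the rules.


cell VEL=vo, CLASS=mi, ASPECT=em, KEL=ta:
underlying: akvo-vdu-ta-iro-k
1. f -> v, k -> g, t -> d / V _ V: fires at position(s) 8: akvovdudairok
2. o -> e, u -> i / F C0 _: fires at position(s) 12: akvovdudairek
3. f -> v, k -> g, p -> b, s -> z / _ Z: fires at position(s) 2: agvovdudairek
surface: agvovdudairek

cell VEL=vo, CLASS=em, ASPECT=em, KEL=ki:
underlying: akvo-vdu-vi-iro-ap
1. f -> v, k -> g, t -> d / V _ V: no change
2. o -> e, u -> i / F C0 _: fires at position(s) 12: akvovduviireap
3. f -> v, k -> g, p -> b, s -> z / _ Z: fires at position(s) 2: agvovduviireap
surface: agvovduviireap

cell VEL=ki, CLASS=ki, ASPECT=pa, KEL=fe:
underlying: akvo-vso-lon-av-il
1. f -> v, k -> g, t -> d / V _ V: no change
2. o -> e, u -> i / F C0 _: no change
3. f -> v, k -> g, p -> b, s -> z / _ Z: fires at position(s) 2: agvovsolonavil
surface: agvovsolonavil
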